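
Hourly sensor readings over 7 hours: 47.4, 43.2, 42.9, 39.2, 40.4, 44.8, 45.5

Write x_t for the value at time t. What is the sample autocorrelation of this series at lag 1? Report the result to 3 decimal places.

Mean x̄ = (47.4 + 43.2 + 42.9 + 39.2 + 40.4 + 44.8 + 45.5)/7 = 43.3429
Deviations from mean: 4.0571, -0.1429, -0.4429, -4.1429, -2.9429, 1.4571, 2.1571
Σ(x_t−x̄)(x_{t+1}−x̄) = (-0.5796) + (0.0633) + (1.8347) + (12.1918) + (-4.2882) + (3.1433) = 12.3653
Denominator Σ(x_t−x̄)² = 49.2771
r_1 = 12.3653 / 49.2771 = 0.251

0.251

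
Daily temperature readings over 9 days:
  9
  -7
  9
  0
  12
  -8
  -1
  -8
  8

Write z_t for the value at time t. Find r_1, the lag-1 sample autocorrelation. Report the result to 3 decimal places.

-0.509

Mean z̄ = (9 − 7 + 9 + 0 + 12 − 8 − 1 − 8 + 8)/9 = 1.5556
Numerator Σ_{t=1}^{8}(z_t−z̄)(z_{t+1}−z̄) = -267.7531
Denominator Σ(z_t−z̄)² = 526.2222
r_1 = -267.7531 / 526.2222 = -0.509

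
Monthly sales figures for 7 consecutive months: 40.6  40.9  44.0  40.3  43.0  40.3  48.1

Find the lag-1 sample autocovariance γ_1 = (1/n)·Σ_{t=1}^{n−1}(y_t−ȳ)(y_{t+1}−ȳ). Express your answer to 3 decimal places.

-2.479

Mean ȳ = (40.6 + 40.9 + 44.0 + 40.3 + 43.0 + 40.3 + 48.1)/7 = 42.4571
Deviations: -1.8571, -1.5571, 1.5429, -2.1571, 0.5429, -2.1571, 5.6429
Σ_{t=1}^{6}(y_t−ȳ)(y_{t+1}−ȳ) = -17.3533
γ_1 = -17.3533 / 7 = -2.479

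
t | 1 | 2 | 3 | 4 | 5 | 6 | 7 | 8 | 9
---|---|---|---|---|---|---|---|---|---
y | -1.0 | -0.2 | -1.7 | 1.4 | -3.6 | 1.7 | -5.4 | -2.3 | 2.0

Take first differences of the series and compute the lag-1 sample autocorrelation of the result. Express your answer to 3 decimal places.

-0.654

First differences Δy: 0.8, -1.5, 3.1, -5.0, 5.3, -7.1, 3.1, 4.3
Mean of differences = 0.3750
Numerator Σ(Δy_t−Δȳ)(Δy_{t+1}−Δȳ) = -93.5131
Denominator Σ(Δy_t−Δȳ)² = 142.9750
r_1(Δy) = -93.5131 / 142.9750 = -0.654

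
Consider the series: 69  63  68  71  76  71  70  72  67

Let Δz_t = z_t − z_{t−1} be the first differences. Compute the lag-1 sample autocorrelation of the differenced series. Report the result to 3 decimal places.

First differences Δz: -6, 5, 3, 5, -5, -1, 2, -5
Mean of differences = -0.2500
Numerator Σ(Δz_t−Δz̄)(Δz_{t+1}−Δz̄) = -29.8125
Denominator Σ(Δz_t−Δz̄)² = 149.5000
r_1(Δz) = -29.8125 / 149.5000 = -0.199

-0.199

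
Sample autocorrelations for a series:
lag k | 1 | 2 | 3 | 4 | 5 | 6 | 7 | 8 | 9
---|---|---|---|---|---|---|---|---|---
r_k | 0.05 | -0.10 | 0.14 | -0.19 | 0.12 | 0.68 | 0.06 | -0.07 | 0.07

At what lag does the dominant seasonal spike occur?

The largest autocorrelation is r_6 = 0.68; the remaining lags stay at or below 0.14.
The dominant spike at lag 6 indicates a seasonal period of 6.

6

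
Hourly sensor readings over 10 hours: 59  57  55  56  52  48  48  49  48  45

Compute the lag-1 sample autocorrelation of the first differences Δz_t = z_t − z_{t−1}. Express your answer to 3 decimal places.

First differences Δz: -2, -2, 1, -4, -4, 0, 1, -1, -3
Mean of differences = -1.5556
Numerator Σ(Δz_t−Δz̄)(Δz_{t+1}−Δz̄) = -0.4198
Denominator Σ(Δz_t−Δz̄)² = 30.2222
r_1(Δz) = -0.4198 / 30.2222 = -0.014

-0.014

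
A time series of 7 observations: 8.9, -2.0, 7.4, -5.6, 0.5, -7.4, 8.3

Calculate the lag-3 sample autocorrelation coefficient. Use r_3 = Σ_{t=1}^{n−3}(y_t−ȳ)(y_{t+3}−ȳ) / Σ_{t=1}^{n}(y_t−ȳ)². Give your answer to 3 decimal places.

Mean ȳ = (8.9 − 2.0 + 7.4 − 5.6 + 0.5 − 7.4 + 8.3)/7 = 1.4429
Deviations from mean: 7.4571, -3.4429, 5.9571, -7.0429, -0.9429, -8.8429, 6.8571
Numerator Σ_{t=1}^{4}(y_t−ȳ)(y_{t+3}−ȳ) = -150.2455
Denominator Σ(y_t−ȳ)² = 278.6571
r_3 = -150.2455 / 278.6571 = -0.539

-0.539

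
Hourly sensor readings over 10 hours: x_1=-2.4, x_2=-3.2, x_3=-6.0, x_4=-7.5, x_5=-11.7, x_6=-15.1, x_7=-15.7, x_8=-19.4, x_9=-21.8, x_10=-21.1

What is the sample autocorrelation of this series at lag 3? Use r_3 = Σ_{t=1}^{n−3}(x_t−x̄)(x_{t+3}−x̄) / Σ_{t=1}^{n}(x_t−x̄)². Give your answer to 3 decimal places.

Mean x̄ = (-2.4 − 3.2 − 6.0 − 7.5 − 11.7 − 15.1 − 15.7 − 19.4 − 21.8 − 21.1)/10 = -12.3900
Σ(x_t−x̄)(x_{t+3}−x̄) = (48.8511) + (6.3411) + (-17.3169) + (-16.1859) + (-4.8369) + (25.5011) + (28.8301) = 71.1837
Denominator Σ(x_t−x̄)² = 481.3290
r_3 = 71.1837 / 481.3290 = 0.148

0.148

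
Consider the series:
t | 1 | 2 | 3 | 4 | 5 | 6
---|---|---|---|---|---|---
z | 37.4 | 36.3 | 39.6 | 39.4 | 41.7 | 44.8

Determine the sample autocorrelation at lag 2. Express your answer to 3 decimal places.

Mean z̄ = (37.4 + 36.3 + 39.6 + 39.4 + 41.7 + 44.8)/6 = 39.8667
Σ(z_t−z̄)(z_{t+2}−z̄) = (0.6578) + (1.6644) + (-0.4889) + (-2.3022) = -0.4689
Denominator Σ(z_t−z̄)² = 46.7933
r_2 = -0.4689 / 46.7933 = -0.010

-0.010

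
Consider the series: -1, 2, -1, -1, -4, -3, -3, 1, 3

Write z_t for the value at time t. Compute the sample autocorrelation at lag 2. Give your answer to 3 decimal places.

-0.100

Mean z̄ = (-1 + 2 − 1 − 1 − 4 − 3 − 3 + 1 + 3)/9 = -0.7778
Numerator Σ_{t=1}^{7}(z_t−z̄)(z_{t+2}−z̄) = -4.5432
Denominator Σ(z_t−z̄)² = 45.5556
r_2 = -4.5432 / 45.5556 = -0.100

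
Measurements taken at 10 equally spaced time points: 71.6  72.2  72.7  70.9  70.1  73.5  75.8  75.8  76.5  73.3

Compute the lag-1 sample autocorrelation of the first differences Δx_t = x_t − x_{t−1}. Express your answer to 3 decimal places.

First differences Δx: 0.6, 0.5, -1.8, -0.8, 3.4, 2.3, 0.0, 0.7, -3.2
Mean of differences = 0.1889
Numerator Σ(Δx_t−Δx̄)(Δx_{t+1}−Δx̄) = 2.8521
Denominator Σ(Δx_t−Δx̄)² = 31.7489
r_1(Δx) = 2.8521 / 31.7489 = 0.090

0.090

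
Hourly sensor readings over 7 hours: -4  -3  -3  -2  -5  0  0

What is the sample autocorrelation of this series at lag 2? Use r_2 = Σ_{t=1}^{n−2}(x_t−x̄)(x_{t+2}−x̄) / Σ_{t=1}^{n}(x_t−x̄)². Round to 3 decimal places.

Mean x̄ = (-4 − 3 − 3 − 2 − 5 + 0 + 0)/7 = -2.4286
Σ(x_t−x̄)(x_{t+2}−x̄) = (0.8980) + (-0.2449) + (1.4694) + (1.0408) + (-6.2449) = -3.0816
Denominator Σ(x_t−x̄)² = 21.7143
r_2 = -3.0816 / 21.7143 = -0.142

-0.142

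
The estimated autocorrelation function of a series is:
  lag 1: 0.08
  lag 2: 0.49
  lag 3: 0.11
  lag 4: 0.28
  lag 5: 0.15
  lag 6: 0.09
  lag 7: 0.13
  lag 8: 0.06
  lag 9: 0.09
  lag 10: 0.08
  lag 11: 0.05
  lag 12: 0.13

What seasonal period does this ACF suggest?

2

The largest autocorrelation is r_2 = 0.49, with a weaker echo at lag 4 (0.28); the remaining lags stay at or below 0.15.
The dominant spike at lag 2 indicates a seasonal period of 2.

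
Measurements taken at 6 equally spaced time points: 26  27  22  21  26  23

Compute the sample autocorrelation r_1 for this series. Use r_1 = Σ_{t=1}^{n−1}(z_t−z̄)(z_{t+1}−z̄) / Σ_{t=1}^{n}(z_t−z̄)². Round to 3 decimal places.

-0.066

Mean z̄ = (26 + 27 + 22 + 21 + 26 + 23)/6 = 24.1667
Numerator Σ_{t=1}^{5}(z_t−z̄)(z_{t+1}−z̄) = -2.0278
Denominator Σ(z_t−z̄)² = 30.8333
r_1 = -2.0278 / 30.8333 = -0.066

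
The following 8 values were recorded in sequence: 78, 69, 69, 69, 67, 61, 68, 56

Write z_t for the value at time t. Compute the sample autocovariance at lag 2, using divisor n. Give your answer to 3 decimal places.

10.027

Mean z̄ = (78 + 69 + 69 + 69 + 67 + 61 + 68 + 56)/8 = 67.1250
Σ_{t=1}^{6}(z_t−z̄)(z_{t+2}−z̄) = 80.2188
γ_2 = 80.2188 / 8 = 10.027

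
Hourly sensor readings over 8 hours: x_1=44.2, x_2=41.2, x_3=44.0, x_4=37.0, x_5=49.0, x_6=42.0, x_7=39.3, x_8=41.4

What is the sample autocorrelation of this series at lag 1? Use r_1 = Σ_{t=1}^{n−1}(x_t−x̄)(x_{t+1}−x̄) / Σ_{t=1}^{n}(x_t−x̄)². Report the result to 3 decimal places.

-0.518

Mean x̄ = (44.2 + 41.2 + 44.0 + 37.0 + 49.0 + 42.0 + 39.3 + 41.4)/8 = 42.2625
Deviations from mean: 1.9375, -1.0625, 1.7375, -5.2625, 6.7375, -0.2625, -2.9625, -0.8625
Σ(x_t−x̄)(x_{t+1}−x̄) = (-2.0586) + (-1.8461) + (-9.1436) + (-35.4561) + (-1.7686) + (0.7777) + (2.5552) = -46.9402
Denominator Σ(x_t−x̄)² = 90.5788
r_1 = -46.9402 / 90.5788 = -0.518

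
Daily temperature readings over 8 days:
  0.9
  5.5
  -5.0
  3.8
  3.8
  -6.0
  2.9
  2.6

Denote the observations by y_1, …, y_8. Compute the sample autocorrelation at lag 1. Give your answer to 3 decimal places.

-0.521

Mean ȳ = (0.9 + 5.5 − 5.0 + 3.8 + 3.8 − 6.0 + 2.9 + 2.6)/8 = 1.0625
Deviations from mean: -0.1625, 4.4375, -6.0625, 2.7375, 2.7375, -7.0625, 1.8375, 1.5375
Σ(y_t−ȳ)(y_{t+1}−ȳ) = (-0.7211) + (-26.9023) + (-16.5961) + (7.4939) + (-19.3336) + (-12.9773) + (2.8252) = -66.2114
Denominator Σ(y_t−ȳ)² = 127.0788
r_1 = -66.2114 / 127.0788 = -0.521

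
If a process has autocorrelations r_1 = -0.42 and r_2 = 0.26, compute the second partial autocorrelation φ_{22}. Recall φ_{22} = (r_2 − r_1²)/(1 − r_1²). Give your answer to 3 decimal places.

0.102

φ_{22} = (r_2 − r_1²) / (1 − r_1²)
r_1² = (-0.42)² = 0.1764
Numerator = 0.26 − 0.1764 = 0.0836; denominator = 1 − 0.1764 = 0.8236
φ_{22} = 0.0836 / 0.8236 = 0.102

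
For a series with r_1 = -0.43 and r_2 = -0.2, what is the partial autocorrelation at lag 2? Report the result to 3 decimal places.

-0.472

φ_{22} = (r_2 − r_1²) / (1 − r_1²)
r_1² = (-0.43)² = 0.1849
Numerator = -0.2 − 0.1849 = -0.3849; denominator = 1 − 0.1849 = 0.8151
φ_{22} = -0.3849 / 0.8151 = -0.472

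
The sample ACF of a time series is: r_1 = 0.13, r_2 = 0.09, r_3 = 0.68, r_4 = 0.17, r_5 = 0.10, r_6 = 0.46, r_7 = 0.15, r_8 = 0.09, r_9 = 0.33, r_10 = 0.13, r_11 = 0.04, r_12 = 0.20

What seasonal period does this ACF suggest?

The largest autocorrelation is r_3 = 0.68, with weaker echoes at lags 6 (0.46), 9 (0.33) and 12 (0.20); the remaining lags stay at or below 0.17.
The dominant spike at lag 3 indicates a seasonal period of 3.

3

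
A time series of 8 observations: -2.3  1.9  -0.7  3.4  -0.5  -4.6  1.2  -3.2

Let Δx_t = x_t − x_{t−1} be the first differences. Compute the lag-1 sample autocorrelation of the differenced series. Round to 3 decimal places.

-0.563

First differences Δx: 4.2, -2.6, 4.1, -3.9, -4.1, 5.8, -4.4
Mean of differences = -0.1286
Numerator Σ(Δx_t−Δx̄)(Δx_{t+1}−Δx̄) = -70.9865
Denominator Σ(Δx_t−Δx̄)² = 126.1143
r_1(Δx) = -70.9865 / 126.1143 = -0.563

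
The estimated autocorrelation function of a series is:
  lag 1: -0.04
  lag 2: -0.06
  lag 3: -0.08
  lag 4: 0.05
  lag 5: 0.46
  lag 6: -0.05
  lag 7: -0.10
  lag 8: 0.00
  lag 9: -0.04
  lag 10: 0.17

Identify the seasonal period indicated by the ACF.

5

The largest autocorrelation is r_5 = 0.46, with a weaker echo at lag 10 (0.17); the remaining lags stay at or below 0.05.
The dominant spike at lag 5 indicates a seasonal period of 5.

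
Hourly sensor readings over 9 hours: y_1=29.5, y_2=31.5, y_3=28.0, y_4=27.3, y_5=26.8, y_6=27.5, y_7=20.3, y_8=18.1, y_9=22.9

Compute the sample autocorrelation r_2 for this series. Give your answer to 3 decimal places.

Mean ȳ = (29.5 + 31.5 + 28.0 + 27.3 + 26.8 + 27.5 + 20.3 + 18.1 + 22.9)/9 = 25.7667
Σ(y_t−ȳ)(y_{t+2}−ȳ) = (8.3378) + (8.7911) + (2.3078) + (2.6578) + (-5.6489) + (-13.2889) + (15.6711) = 18.8278
Denominator Σ(y_t−ȳ)² = 155.1000
r_2 = 18.8278 / 155.1000 = 0.121

0.121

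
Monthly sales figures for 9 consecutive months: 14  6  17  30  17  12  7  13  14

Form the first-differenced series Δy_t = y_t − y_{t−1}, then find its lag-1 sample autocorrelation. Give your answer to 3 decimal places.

-0.079

First differences Δy: -8, 11, 13, -13, -5, -5, 6, 1
Mean of differences = 0.0000
Numerator Σ(Δy_t−Δȳ)(Δy_{t+1}−Δȳ) = -48.0000
Denominator Σ(Δy_t−Δȳ)² = 610.0000
r_1(Δy) = -48.0000 / 610.0000 = -0.079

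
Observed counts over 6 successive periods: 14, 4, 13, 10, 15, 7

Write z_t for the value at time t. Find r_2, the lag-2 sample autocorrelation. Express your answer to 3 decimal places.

0.267

Mean z̄ = (14 + 4 + 13 + 10 + 15 + 7)/6 = 10.5000
Deviations from mean: 3.5000, -6.5000, 2.5000, -0.5000, 4.5000, -3.5000
Σ(z_t−z̄)(z_{t+2}−z̄) = (8.7500) + (3.2500) + (11.2500) + (1.7500) = 25.0000
Denominator Σ(z_t−z̄)² = 93.5000
r_2 = 25.0000 / 93.5000 = 0.267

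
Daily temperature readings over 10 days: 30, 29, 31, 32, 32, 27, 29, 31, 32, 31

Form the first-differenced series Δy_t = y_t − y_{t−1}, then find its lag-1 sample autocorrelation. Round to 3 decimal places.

First differences Δy: -1, 2, 1, 0, -5, 2, 2, 1, -1
Mean of differences = 0.1111
Numerator Σ(Δy_t−Δȳ)(Δy_{t+1}−Δȳ) = -5.3457
Denominator Σ(Δy_t−Δȳ)² = 40.8889
r_1(Δy) = -5.3457 / 40.8889 = -0.131

-0.131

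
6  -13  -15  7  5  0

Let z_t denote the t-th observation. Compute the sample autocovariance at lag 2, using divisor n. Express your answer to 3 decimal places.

Mean z̄ = (6 − 13 − 15 + 7 + 5 + 0)/6 = -1.6667
Deviations: 7.6667, -11.3333, -13.3333, 8.6667, 6.6667, 1.6667
Σ_{t=1}^{4}(z_t−z̄)(z_{t+2}−z̄) = -274.8889
γ_2 = -274.8889 / 6 = -45.815

-45.815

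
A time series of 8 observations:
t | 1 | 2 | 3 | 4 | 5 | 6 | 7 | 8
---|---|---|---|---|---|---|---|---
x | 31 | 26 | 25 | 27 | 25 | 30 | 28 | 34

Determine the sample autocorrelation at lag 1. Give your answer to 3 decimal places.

0.024

Mean x̄ = (31 + 26 + 25 + 27 + 25 + 30 + 28 + 34)/8 = 28.2500
Deviations from mean: 2.7500, -2.2500, -3.2500, -1.2500, -3.2500, 1.7500, -0.2500, 5.7500
Numerator Σ_{t=1}^{7}(x_t−x̄)(x_{t+1}−x̄) = 1.6875
Denominator Σ(x_t−x̄)² = 71.5000
r_1 = 1.6875 / 71.5000 = 0.024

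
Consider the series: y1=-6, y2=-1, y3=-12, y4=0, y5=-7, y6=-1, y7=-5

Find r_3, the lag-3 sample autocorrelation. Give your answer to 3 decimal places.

Mean ȳ = (-6 − 1 − 12 + 0 − 7 − 1 − 5)/7 = -4.5714
Deviations from mean: -1.4286, 3.5714, -7.4286, 4.5714, -2.4286, 3.5714, -0.4286
Σ(y_t−ȳ)(y_{t+3}−ȳ) = (-6.5306) + (-8.6735) + (-26.5306) + (-1.9592) = -43.6939
Denominator Σ(y_t−ȳ)² = 109.7143
r_3 = -43.6939 / 109.7143 = -0.398

-0.398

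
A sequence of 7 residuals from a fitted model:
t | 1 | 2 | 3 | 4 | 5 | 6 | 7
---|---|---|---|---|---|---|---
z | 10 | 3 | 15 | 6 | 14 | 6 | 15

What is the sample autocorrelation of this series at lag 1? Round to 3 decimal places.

Mean z̄ = (10 + 3 + 15 + 6 + 14 + 6 + 15)/7 = 9.8571
Deviations from mean: 0.1429, -6.8571, 5.1429, -3.8571, 4.1429, -3.8571, 5.1429
Σ(z_t−z̄)(z_{t+1}−z̄) = (-0.9796) + (-35.2653) + (-19.8367) + (-15.9796) + (-15.9796) + (-19.8367) = -107.8776
Denominator Σ(z_t−z̄)² = 146.8571
r_1 = -107.8776 / 146.8571 = -0.735

-0.735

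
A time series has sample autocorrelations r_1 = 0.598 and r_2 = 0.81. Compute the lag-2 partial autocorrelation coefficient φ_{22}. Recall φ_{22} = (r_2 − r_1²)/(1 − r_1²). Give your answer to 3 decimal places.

0.704

φ_{22} = (r_2 − r_1²) / (1 − r_1²)
r_1² = (0.598)² = 0.357604
Numerator = 0.81 − 0.3576 = 0.4524; denominator = 1 − 0.3576 = 0.6424
φ_{22} = 0.4524 / 0.6424 = 0.704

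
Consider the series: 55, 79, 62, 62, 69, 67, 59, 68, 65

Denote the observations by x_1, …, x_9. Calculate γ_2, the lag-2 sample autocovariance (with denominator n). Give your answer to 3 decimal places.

Mean x̄ = (55 + 79 + 62 + 62 + 69 + 67 + 59 + 68 + 65)/9 = 65.1111
Σ_{t=1}^{7}(x_t−x̄)(x_{t+2}−x̄) = -47.3580
γ_2 = -47.3580 / 9 = -5.262

-5.262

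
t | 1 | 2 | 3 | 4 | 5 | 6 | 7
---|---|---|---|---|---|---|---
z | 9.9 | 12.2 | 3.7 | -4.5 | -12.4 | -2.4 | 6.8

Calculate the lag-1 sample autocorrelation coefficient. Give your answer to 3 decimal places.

0.480

Mean z̄ = (9.9 + 12.2 + 3.7 − 4.5 − 12.4 − 2.4 + 6.8)/7 = 1.9000
Deviations from mean: 8.0000, 10.3000, 1.8000, -6.4000, -14.3000, -4.3000, 4.9000
Numerator Σ_{t=1}^{6}(z_t−z̄)(z_{t+1}−z̄) = 221.3600
Denominator Σ(z_t−z̄)² = 461.2800
r_1 = 221.3600 / 461.2800 = 0.480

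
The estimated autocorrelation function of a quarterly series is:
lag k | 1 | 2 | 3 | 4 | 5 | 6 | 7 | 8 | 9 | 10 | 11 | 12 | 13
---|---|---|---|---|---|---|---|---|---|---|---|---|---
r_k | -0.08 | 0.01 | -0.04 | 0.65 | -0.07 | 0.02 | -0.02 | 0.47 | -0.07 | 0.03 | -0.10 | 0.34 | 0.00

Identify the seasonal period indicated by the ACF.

The largest autocorrelation is r_4 = 0.65, with weaker echoes at lags 8 (0.47) and 12 (0.34); the remaining lags stay at or below 0.03.
The dominant spike at lag 4 indicates a seasonal period of 4.

4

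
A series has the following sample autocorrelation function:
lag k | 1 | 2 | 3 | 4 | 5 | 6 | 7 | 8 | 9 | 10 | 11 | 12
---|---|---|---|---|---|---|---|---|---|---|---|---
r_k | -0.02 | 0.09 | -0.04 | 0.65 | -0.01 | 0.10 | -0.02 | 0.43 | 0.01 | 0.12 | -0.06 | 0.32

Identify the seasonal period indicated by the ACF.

The largest autocorrelation is r_4 = 0.65, with weaker echoes at lags 8 (0.43) and 12 (0.32); the remaining lags stay at or below 0.12.
The dominant spike at lag 4 indicates a seasonal period of 4.

4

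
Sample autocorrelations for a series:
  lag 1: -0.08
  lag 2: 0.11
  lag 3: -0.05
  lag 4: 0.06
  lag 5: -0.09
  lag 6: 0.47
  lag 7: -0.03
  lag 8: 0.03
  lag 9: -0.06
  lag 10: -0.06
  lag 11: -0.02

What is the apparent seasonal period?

6

The largest autocorrelation is r_6 = 0.47; the remaining lags stay at or below 0.11.
The dominant spike at lag 6 indicates a seasonal period of 6.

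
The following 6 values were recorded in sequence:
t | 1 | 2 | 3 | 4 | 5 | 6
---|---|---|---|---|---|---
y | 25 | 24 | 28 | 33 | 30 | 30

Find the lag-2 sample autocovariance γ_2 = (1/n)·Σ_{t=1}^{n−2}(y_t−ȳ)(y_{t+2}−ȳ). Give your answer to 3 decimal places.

Mean ȳ = (25 + 24 + 28 + 33 + 30 + 30)/6 = 28.3333
Deviations: -3.3333, -4.3333, -0.3333, 4.6667, 1.6667, 1.6667
Σ_{t=1}^{4}(y_t−ȳ)(y_{t+2}−ȳ) = -11.8889
γ_2 = -11.8889 / 6 = -1.981

-1.981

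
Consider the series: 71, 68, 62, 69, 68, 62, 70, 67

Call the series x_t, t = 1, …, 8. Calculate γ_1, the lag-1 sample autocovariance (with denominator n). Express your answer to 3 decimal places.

Mean x̄ = (71 + 68 + 62 + 69 + 68 + 62 + 70 + 67)/8 = 67.1250
Σ_{t=1}^{7}(x_t−x̄)(x_{t+1}−x̄) = -28.6406
γ_1 = -28.6406 / 8 = -3.580

-3.580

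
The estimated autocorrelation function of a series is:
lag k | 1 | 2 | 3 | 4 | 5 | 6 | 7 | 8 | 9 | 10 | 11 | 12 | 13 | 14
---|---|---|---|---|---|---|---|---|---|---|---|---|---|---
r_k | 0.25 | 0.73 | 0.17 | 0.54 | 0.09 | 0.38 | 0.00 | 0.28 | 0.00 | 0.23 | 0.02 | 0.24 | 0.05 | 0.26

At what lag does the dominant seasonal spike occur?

2

The largest autocorrelation is r_2 = 0.73, with weaker echoes at lags 4 (0.54), 6 (0.38), 8 (0.28) and 14 (0.26); the remaining lags stay at or below 0.25.
The dominant spike at lag 2 indicates a seasonal period of 2.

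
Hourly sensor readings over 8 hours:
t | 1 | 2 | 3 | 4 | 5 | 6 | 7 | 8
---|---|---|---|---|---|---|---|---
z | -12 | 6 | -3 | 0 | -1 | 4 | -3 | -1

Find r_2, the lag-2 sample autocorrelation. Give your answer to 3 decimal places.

Mean z̄ = (-12 + 6 − 3 + 0 − 1 + 4 − 3 − 1)/8 = -1.2500
Deviations from mean: -10.7500, 7.2500, -1.7500, 1.2500, 0.2500, 5.2500, -1.7500, 0.2500
Σ(z_t−z̄)(z_{t+2}−z̄) = (18.8125) + (9.0625) + (-0.4375) + (6.5625) + (-0.4375) + (1.3125) = 34.8750
Denominator Σ(z_t−z̄)² = 203.5000
r_2 = 34.8750 / 203.5000 = 0.171

0.171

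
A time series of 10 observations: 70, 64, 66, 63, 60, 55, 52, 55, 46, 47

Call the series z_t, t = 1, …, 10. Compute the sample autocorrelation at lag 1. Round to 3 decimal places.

0.621

Mean z̄ = (70 + 64 + 66 + 63 + 60 + 55 + 52 + 55 + 46 + 47)/10 = 57.8000
Numerator Σ_{t=1}^{9}(z_t−z̄)(z_{t+1}−z̄) = 367.3600
Denominator Σ(z_t−z̄)² = 591.6000
r_1 = 367.3600 / 591.6000 = 0.621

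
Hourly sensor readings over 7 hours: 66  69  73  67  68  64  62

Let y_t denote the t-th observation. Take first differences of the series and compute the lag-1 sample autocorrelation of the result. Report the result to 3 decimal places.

First differences Δy: 3, 4, -6, 1, -4, -2
Mean of differences = -0.6667
Numerator Σ(Δy_t−Δȳ)(Δy_{t+1}−Δȳ) = -17.7778
Denominator Σ(Δy_t−Δȳ)² = 79.3333
r_1(Δy) = -17.7778 / 79.3333 = -0.224

-0.224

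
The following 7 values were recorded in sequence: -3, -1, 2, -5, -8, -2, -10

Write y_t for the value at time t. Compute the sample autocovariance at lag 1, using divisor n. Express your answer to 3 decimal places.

-0.268

Mean ȳ = (-3 − 1 + 2 − 5 − 8 − 2 − 10)/7 = -3.8571
Σ_{t=1}^{6}(y_t−ȳ)(y_{t+1}−ȳ) = -1.8776
γ_1 = -1.8776 / 7 = -0.268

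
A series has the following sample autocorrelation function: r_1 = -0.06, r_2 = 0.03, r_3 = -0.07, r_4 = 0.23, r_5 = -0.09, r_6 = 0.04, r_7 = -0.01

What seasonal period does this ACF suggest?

The largest autocorrelation is r_4 = 0.23; the remaining lags stay at or below 0.04.
The dominant spike at lag 4 indicates a seasonal period of 4.

4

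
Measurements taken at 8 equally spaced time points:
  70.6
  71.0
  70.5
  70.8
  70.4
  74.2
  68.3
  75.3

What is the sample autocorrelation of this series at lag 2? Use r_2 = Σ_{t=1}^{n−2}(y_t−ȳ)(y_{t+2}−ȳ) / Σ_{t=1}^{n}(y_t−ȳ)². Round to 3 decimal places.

0.399

Mean ȳ = (70.6 + 71.0 + 70.5 + 70.8 + 70.4 + 74.2 + 68.3 + 75.3)/8 = 71.3875
Deviations from mean: -0.7875, -0.3875, -0.8875, -0.5875, -0.9875, 2.8125, -3.0875, 3.9125
Numerator Σ_{t=1}^{6}(y_t−ȳ)(y_{t+2}−ȳ) = 14.2034
Denominator Σ(y_t−ȳ)² = 35.6288
r_2 = 14.2034 / 35.6288 = 0.399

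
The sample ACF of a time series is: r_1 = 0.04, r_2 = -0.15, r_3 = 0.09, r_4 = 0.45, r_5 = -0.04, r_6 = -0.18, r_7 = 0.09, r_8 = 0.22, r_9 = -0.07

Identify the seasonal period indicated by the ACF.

4

The largest autocorrelation is r_4 = 0.45, with a weaker echo at lag 8 (0.22); the remaining lags stay at or below 0.09.
The dominant spike at lag 4 indicates a seasonal period of 4.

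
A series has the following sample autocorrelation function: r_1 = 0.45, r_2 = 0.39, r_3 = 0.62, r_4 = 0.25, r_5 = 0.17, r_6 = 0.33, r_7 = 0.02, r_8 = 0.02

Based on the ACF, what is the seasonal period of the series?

The largest autocorrelation is r_3 = 0.62; the remaining lags stay at or below 0.45. The elevated value at lag 1 (0.45), dropping to 0.39 at lag 2, reflects decaying short-term dependence rather than seasonality.
The dominant spike at lag 3 indicates a seasonal period of 3.

3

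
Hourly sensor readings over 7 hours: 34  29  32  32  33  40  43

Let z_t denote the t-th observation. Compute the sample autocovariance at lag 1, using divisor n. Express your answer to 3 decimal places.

9.478

Mean z̄ = (34 + 29 + 32 + 32 + 33 + 40 + 43)/7 = 34.7143
Σ_{t=1}^{6}(z_t−z̄)(z_{t+1}−z̄) = 66.3469
γ_1 = 66.3469 / 7 = 9.478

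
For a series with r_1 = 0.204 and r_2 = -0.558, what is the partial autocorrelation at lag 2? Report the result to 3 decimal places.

φ_{22} = (r_2 − r_1²) / (1 − r_1²)
r_1² = (0.204)² = 0.041616
Numerator = -0.558 − 0.0416 = -0.5996; denominator = 1 − 0.0416 = 0.9584
φ_{22} = -0.5996 / 0.9584 = -0.626

-0.626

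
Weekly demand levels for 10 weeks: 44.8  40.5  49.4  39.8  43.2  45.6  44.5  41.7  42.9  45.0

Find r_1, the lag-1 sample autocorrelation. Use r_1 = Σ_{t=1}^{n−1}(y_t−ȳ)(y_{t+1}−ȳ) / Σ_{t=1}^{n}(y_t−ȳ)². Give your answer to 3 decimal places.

-0.606

Mean ȳ = (44.8 + 40.5 + 49.4 + 39.8 + 43.2 + 45.6 + 44.5 + 41.7 + 42.9 + 45.0)/10 = 43.7400
Numerator Σ_{t=1}^{9}(y_t−ȳ)(y_{t+1}−ȳ) = -42.4316
Denominator Σ(y_t−ȳ)² = 69.9640
r_1 = -42.4316 / 69.9640 = -0.606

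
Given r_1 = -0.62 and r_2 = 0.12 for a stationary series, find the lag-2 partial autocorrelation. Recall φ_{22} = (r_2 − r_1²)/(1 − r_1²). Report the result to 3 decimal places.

-0.429

φ_{22} = (r_2 − r_1²) / (1 − r_1²)
r_1² = (-0.62)² = 0.3844
Numerator = 0.12 − 0.3844 = -0.2644; denominator = 1 − 0.3844 = 0.6156
φ_{22} = -0.2644 / 0.6156 = -0.429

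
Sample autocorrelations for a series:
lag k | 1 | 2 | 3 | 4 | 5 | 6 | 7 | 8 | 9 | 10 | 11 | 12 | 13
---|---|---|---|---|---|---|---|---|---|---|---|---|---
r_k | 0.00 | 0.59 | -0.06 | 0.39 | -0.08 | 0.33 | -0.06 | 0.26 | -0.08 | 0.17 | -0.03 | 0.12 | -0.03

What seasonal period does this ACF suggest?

2

The largest autocorrelation is r_2 = 0.59, with weaker echoes at lags 4 (0.39), 6 (0.33), 8 (0.26) and 10 (0.17); the remaining lags stay at or below 0.12.
The dominant spike at lag 2 indicates a seasonal period of 2.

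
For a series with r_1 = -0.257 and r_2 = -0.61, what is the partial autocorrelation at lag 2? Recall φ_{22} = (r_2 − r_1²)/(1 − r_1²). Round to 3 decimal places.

φ_{22} = (r_2 − r_1²) / (1 − r_1²)
r_1² = (-0.257)² = 0.066049
Numerator = -0.61 − 0.0660 = -0.6760; denominator = 1 − 0.0660 = 0.9340
φ_{22} = -0.6760 / 0.9340 = -0.724

-0.724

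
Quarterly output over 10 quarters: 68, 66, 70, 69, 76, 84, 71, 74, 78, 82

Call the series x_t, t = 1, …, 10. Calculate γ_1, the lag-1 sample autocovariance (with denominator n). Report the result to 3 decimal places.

Mean x̄ = (68 + 66 + 70 + 69 + 76 + 84 + 71 + 74 + 78 + 82)/10 = 73.8000
Σ_{t=1}^{9}(x_t−x̄)(x_{t+1}−x̄) = 111.1600
γ_1 = 111.1600 / 10 = 11.116

11.116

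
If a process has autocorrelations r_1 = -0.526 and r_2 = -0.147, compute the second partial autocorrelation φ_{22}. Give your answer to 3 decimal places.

-0.586

φ_{22} = (r_2 − r_1²) / (1 − r_1²)
r_1² = (-0.526)² = 0.276676
Numerator = -0.147 − 0.2767 = -0.4237; denominator = 1 − 0.2767 = 0.7233
φ_{22} = -0.4237 / 0.7233 = -0.586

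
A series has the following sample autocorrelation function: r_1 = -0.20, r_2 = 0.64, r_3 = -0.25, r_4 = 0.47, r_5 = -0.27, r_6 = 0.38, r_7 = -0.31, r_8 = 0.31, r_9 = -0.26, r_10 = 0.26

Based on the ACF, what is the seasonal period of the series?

The largest autocorrelation is r_2 = 0.64, with weaker echoes at lags 4 (0.47), 6 (0.38), 8 (0.31) and 10 (0.26); the remaining lags stay at or below -0.20.
The dominant spike at lag 2 indicates a seasonal period of 2.

2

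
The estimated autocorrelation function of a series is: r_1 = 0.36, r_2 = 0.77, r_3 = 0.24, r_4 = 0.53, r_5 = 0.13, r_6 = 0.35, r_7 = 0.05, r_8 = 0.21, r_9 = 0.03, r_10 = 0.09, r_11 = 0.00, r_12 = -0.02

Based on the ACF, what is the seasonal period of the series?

The largest autocorrelation is r_2 = 0.77, with a weaker echo at lag 4 (0.53); the remaining lags stay at or below 0.36.
The dominant spike at lag 2 indicates a seasonal period of 2.

2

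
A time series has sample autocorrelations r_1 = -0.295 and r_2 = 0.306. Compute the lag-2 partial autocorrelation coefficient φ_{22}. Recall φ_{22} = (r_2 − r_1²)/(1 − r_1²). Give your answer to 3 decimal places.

φ_{22} = (r_2 − r_1²) / (1 − r_1²)
r_1² = (-0.295)² = 0.087025
Numerator = 0.306 − 0.0870 = 0.2190; denominator = 1 − 0.0870 = 0.9130
φ_{22} = 0.2190 / 0.9130 = 0.240

0.240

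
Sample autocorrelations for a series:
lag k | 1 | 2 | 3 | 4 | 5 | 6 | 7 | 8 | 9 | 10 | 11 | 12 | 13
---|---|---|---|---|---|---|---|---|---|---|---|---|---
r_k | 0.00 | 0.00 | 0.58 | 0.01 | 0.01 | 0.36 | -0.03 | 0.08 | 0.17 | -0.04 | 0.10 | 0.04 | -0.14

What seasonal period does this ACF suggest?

3

The largest autocorrelation is r_3 = 0.58, with weaker echoes at lags 6 (0.36) and 9 (0.17); the remaining lags stay at or below 0.10.
The dominant spike at lag 3 indicates a seasonal period of 3.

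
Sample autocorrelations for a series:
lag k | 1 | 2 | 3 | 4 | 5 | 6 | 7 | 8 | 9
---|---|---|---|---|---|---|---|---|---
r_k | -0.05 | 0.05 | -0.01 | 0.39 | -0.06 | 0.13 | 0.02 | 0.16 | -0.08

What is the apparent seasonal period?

4

The largest autocorrelation is r_4 = 0.39, with a weaker echo at lag 8 (0.16); the remaining lags stay at or below 0.13.
The dominant spike at lag 4 indicates a seasonal period of 4.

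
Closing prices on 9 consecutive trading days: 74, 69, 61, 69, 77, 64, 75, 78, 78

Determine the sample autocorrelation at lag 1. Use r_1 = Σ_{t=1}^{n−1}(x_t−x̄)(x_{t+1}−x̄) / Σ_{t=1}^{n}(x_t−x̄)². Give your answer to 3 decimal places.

Mean x̄ = (74 + 69 + 61 + 69 + 77 + 64 + 75 + 78 + 78)/9 = 71.6667
Numerator Σ_{t=1}^{8}(x_t−x̄)(x_{t+1}−x̄) = 31.2222
Denominator Σ(x_t−x̄)² = 312.0000
r_1 = 31.2222 / 312.0000 = 0.100

0.100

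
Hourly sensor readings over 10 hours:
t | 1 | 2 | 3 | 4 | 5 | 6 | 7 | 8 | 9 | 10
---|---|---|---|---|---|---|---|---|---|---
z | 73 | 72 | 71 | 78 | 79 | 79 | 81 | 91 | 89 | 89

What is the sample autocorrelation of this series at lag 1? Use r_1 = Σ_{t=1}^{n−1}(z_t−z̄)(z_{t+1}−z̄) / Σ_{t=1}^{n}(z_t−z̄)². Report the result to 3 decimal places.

0.701

Mean z̄ = (73 + 72 + 71 + 78 + 79 + 79 + 81 + 91 + 89 + 89)/10 = 80.2000
Numerator Σ_{t=1}^{9}(z_t−z̄)(z_{t+1}−z̄) = 338.9600
Denominator Σ(z_t−z̄)² = 483.6000
r_1 = 338.9600 / 483.6000 = 0.701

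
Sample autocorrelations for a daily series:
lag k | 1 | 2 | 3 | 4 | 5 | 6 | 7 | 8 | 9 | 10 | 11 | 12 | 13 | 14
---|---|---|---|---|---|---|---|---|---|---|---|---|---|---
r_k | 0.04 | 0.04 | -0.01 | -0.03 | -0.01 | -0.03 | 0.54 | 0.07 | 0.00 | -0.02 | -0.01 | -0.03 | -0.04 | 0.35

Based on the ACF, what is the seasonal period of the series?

The largest autocorrelation is r_7 = 0.54, with a weaker echo at lag 14 (0.35); the remaining lags stay at or below 0.07.
The dominant spike at lag 7 indicates a seasonal period of 7.

7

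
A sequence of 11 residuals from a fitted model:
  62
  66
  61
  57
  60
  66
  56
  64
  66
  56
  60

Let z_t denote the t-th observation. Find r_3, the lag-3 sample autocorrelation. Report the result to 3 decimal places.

0.364

Mean z̄ = (62 + 66 + 61 + 57 + 60 + 66 + 56 + 64 + 66 + 56 + 60)/11 = 61.2727
Numerator Σ_{t=1}^{8}(z_t−z̄)(z_{t+3}−z̄) = 55.3223
Denominator Σ(z_t−z̄)² = 152.1818
r_3 = 55.3223 / 152.1818 = 0.364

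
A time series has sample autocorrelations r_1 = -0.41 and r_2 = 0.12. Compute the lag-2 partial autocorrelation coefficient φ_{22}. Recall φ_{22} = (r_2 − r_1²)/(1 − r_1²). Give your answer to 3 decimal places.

φ_{22} = (r_2 − r_1²) / (1 − r_1²)
r_1² = (-0.41)² = 0.1681
Numerator = 0.12 − 0.1681 = -0.0481; denominator = 1 − 0.1681 = 0.8319
φ_{22} = -0.0481 / 0.8319 = -0.058

-0.058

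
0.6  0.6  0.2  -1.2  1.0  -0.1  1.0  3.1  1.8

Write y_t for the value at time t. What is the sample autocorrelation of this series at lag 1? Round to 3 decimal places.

Mean ȳ = (0.6 + 0.6 + 0.2 − 1.2 + 1.0 − 0.1 + 1.0 + 3.1 + 1.8)/9 = 0.7778
Numerator Σ_{t=1}^{8}(y_t−ȳ)(y_{t+1}−ȳ) = 3.3373
Denominator Σ(y_t−ȳ)² = 11.6156
r_1 = 3.3373 / 11.6156 = 0.287

0.287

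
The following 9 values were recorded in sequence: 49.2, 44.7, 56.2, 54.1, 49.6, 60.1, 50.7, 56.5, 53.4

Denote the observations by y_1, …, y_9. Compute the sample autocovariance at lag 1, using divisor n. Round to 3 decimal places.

Mean ȳ = (49.2 + 44.7 + 56.2 + 54.1 + 49.6 + 60.1 + 50.7 + 56.5 + 53.4)/9 = 52.7222
Σ_{t=1}^{8}(y_t−ȳ)(y_{t+1}−ȳ) = -42.1872
γ_1 = -42.1872 / 9 = -4.687

-4.687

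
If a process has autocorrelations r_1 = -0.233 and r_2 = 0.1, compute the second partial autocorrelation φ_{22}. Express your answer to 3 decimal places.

0.048

φ_{22} = (r_2 − r_1²) / (1 − r_1²)
r_1² = (-0.233)² = 0.054289
Numerator = 0.1 − 0.0543 = 0.0457; denominator = 1 − 0.0543 = 0.9457
φ_{22} = 0.0457 / 0.9457 = 0.048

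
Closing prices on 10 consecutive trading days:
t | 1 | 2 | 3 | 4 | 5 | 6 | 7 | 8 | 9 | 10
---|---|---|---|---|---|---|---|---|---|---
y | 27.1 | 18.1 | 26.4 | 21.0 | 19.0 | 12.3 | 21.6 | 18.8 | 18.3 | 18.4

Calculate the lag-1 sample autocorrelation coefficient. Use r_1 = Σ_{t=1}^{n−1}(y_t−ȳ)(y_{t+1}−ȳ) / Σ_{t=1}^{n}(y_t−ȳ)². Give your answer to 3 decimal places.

-0.130

Mean ȳ = (27.1 + 18.1 + 26.4 + 21.0 + 19.0 + 12.3 + 21.6 + 18.8 + 18.3 + 18.4)/10 = 20.1000
Numerator Σ_{t=1}^{9}(y_t−ȳ)(y_{t+1}−ȳ) = -21.5900
Denominator Σ(y_t−ȳ)² = 165.6200
r_1 = -21.5900 / 165.6200 = -0.130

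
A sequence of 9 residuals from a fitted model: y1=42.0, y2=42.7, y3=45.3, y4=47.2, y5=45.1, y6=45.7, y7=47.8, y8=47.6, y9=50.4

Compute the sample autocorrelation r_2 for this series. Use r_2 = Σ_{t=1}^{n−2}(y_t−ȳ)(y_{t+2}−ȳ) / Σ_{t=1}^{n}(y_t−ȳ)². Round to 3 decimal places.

0.090

Mean ȳ = (42.0 + 42.7 + 45.3 + 47.2 + 45.1 + 45.7 + 47.8 + 47.6 + 50.4)/9 = 45.9778
Σ(y_t−ȳ)(y_{t+2}−ȳ) = (2.6960) + (-4.0062) + (0.5949) + (-0.3395) + (-1.5995) + (-0.4506) + (8.0583) = 4.9535
Denominator Σ(y_t−ȳ)² = 54.8756
r_2 = 4.9535 / 54.8756 = 0.090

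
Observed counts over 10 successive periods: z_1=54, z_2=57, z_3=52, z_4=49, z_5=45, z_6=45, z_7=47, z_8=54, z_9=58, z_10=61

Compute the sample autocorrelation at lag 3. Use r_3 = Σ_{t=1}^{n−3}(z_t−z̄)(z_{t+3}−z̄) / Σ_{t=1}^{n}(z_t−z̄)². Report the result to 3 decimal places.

Mean z̄ = (54 + 57 + 52 + 49 + 45 + 45 + 47 + 54 + 58 + 61)/10 = 52.2000
Σ(z_t−z̄)(z_{t+3}−z̄) = (-5.7600) + (-34.5600) + (1.4400) + (16.6400) + (-12.9600) + (-41.7600) + (-45.7600) = -122.7200
Denominator Σ(z_t−z̄)² = 281.6000
r_3 = -122.7200 / 281.6000 = -0.436

-0.436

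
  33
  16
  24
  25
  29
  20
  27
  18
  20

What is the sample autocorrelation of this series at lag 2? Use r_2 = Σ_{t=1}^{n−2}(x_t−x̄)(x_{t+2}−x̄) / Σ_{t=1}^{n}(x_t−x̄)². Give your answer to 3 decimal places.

0.068

Mean x̄ = (33 + 16 + 24 + 25 + 29 + 20 + 27 + 18 + 20)/9 = 23.5556
Σ(x_t−x̄)(x_{t+2}−x̄) = (4.1975) + (-10.9136) + (2.4198) + (-5.1358) + (18.7531) + (19.7531) + (-12.2469) = 16.8272
Denominator Σ(x_t−x̄)² = 246.2222
r_2 = 16.8272 / 246.2222 = 0.068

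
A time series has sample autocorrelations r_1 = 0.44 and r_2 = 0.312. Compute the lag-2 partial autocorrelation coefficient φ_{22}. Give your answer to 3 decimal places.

φ_{22} = (r_2 − r_1²) / (1 − r_1²)
r_1² = (0.44)² = 0.1936
Numerator = 0.312 − 0.1936 = 0.1184; denominator = 1 − 0.1936 = 0.8064
φ_{22} = 0.1184 / 0.8064 = 0.147

0.147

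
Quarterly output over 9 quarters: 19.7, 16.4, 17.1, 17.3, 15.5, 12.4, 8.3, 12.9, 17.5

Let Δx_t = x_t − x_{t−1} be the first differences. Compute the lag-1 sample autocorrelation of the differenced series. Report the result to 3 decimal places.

First differences Δx: -3.3, 0.7, 0.2, -1.8, -3.1, -4.1, 4.6, 4.6
Mean of differences = -0.2750
Numerator Σ(Δx_t−Δx̄)(Δx_{t+1}−Δx̄) = 17.0219
Denominator Σ(Δx_t−Δx̄)² = 82.7950
r_1(Δx) = 17.0219 / 82.7950 = 0.206

0.206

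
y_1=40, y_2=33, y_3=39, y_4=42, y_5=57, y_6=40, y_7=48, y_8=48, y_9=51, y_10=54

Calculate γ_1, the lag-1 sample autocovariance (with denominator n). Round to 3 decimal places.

12.036

Mean ȳ = (40 + 33 + 39 + 42 + 57 + 40 + 48 + 48 + 51 + 54)/10 = 45.2000
Σ_{t=1}^{9}(y_t−ȳ)(y_{t+1}−ȳ) = 120.3600
γ_1 = 120.3600 / 10 = 12.036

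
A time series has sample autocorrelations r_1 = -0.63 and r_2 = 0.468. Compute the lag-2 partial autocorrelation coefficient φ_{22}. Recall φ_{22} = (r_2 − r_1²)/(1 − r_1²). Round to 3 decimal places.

0.118

φ_{22} = (r_2 − r_1²) / (1 − r_1²)
r_1² = (-0.63)² = 0.3969
Numerator = 0.468 − 0.3969 = 0.0711; denominator = 1 − 0.3969 = 0.6031
φ_{22} = 0.0711 / 0.6031 = 0.118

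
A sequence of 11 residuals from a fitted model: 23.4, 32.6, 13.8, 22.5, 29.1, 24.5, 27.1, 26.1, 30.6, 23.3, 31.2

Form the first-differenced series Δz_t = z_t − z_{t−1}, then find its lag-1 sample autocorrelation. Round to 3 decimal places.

First differences Δz: 9.2, -18.8, 8.7, 6.6, -4.6, 2.6, -1.0, 4.5, -7.3, 7.9
Mean of differences = 0.7800
Numerator Σ(Δz_t−Δz̄)(Δz_{t+1}−Δz̄) = -412.3944
Denominator Σ(Δz_t−Δz̄)² = 716.1160
r_1(Δz) = -412.3944 / 716.1160 = -0.576

-0.576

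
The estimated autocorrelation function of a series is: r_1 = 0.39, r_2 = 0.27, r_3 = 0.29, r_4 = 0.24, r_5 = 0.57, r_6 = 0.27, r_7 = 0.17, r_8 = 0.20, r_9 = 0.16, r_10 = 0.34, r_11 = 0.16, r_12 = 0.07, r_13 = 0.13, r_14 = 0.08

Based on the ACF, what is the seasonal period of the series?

The largest autocorrelation is r_5 = 0.57; the remaining lags stay at or below 0.39. The elevated value at lag 1 (0.39), dropping to 0.27 at lag 2, reflects decaying short-term dependence rather than seasonality.
The dominant spike at lag 5 indicates a seasonal period of 5.

5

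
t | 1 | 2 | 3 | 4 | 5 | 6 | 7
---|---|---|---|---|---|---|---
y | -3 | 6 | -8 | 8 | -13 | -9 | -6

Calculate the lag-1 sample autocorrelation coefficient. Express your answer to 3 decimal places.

Mean ȳ = (-3 + 6 − 8 + 8 − 13 − 9 − 6)/7 = -3.5714
Deviations from mean: 0.5714, 9.5714, -4.4286, 11.5714, -9.4286, -5.4286, -2.4286
Numerator Σ_{t=1}^{6}(y_t−ȳ)(y_{t+1}−ȳ) = -132.8980
Denominator Σ(y_t−ȳ)² = 369.7143
r_1 = -132.8980 / 369.7143 = -0.359

-0.359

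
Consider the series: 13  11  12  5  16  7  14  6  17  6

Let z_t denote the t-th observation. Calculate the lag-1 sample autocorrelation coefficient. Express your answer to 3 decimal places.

-0.813

Mean z̄ = (13 + 11 + 12 + 5 + 16 + 7 + 14 + 6 + 17 + 6)/10 = 10.7000
Numerator Σ_{t=1}^{9}(z_t−z̄)(z_{t+1}−z̄) = -143.0900
Denominator Σ(z_t−z̄)² = 176.1000
r_1 = -143.0900 / 176.1000 = -0.813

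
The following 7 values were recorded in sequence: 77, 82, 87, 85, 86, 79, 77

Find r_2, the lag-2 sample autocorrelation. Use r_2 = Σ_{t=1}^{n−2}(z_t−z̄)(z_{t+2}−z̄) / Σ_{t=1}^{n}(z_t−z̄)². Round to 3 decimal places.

-0.297

Mean z̄ = (77 + 82 + 87 + 85 + 86 + 79 + 77)/7 = 81.8571
Deviations from mean: -4.8571, 0.1429, 5.1429, 3.1429, 4.1429, -2.8571, -4.8571
Numerator Σ_{t=1}^{5}(z_t−z̄)(z_{t+2}−z̄) = -32.3265
Denominator Σ(z_t−z̄)² = 108.8571
r_2 = -32.3265 / 108.8571 = -0.297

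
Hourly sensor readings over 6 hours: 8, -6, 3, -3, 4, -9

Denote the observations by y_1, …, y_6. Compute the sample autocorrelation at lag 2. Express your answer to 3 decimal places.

Mean ȳ = (8 − 6 + 3 − 3 + 4 − 9)/6 = -0.5000
Deviations from mean: 8.5000, -5.5000, 3.5000, -2.5000, 4.5000, -8.5000
Σ(y_t−ȳ)(y_{t+2}−ȳ) = (29.7500) + (13.7500) + (15.7500) + (21.2500) = 80.5000
Denominator Σ(y_t−ȳ)² = 213.5000
r_2 = 80.5000 / 213.5000 = 0.377

0.377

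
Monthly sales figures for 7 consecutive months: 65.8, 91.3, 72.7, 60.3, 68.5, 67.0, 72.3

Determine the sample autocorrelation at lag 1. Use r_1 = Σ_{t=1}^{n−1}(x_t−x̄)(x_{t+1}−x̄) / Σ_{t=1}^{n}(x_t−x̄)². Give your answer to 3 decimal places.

Mean x̄ = (65.8 + 91.3 + 72.7 + 60.3 + 68.5 + 67.0 + 72.3)/7 = 71.1286
Σ(x_t−x̄)(x_{t+1}−x̄) = (-107.4849) + (31.6980) + (-17.0163) + (28.4637) + (10.8522) + (-4.8363) = -58.3237
Denominator Σ(x_t−x̄)² = 580.3343
r_1 = -58.3237 / 580.3343 = -0.101

-0.101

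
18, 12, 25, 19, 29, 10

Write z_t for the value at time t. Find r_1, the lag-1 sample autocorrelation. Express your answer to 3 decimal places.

-0.463

Mean z̄ = (18 + 12 + 25 + 19 + 29 + 10)/6 = 18.8333
Numerator Σ_{t=1}^{5}(z_t−z̄)(z_{t+1}−z̄) = -123.5278
Denominator Σ(z_t−z̄)² = 266.8333
r_1 = -123.5278 / 266.8333 = -0.463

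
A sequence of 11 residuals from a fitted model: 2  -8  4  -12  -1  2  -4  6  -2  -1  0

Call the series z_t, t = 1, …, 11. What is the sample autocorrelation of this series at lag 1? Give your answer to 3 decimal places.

Mean z̄ = (2 − 8 + 4 − 12 − 1 + 2 − 4 + 6 − 2 − 1 + 0)/11 = -1.2727
Numerator Σ_{t=1}^{10}(z_t−z̄)(z_{t+1}−z̄) = -149.9835
Denominator Σ(z_t−z̄)² = 272.1818
r_1 = -149.9835 / 272.1818 = -0.551

-0.551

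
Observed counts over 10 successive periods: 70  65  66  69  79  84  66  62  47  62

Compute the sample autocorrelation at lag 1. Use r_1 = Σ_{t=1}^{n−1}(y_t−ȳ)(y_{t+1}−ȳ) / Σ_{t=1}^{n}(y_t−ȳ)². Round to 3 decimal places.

Mean ȳ = (70 + 65 + 66 + 69 + 79 + 84 + 66 + 62 + 47 + 62)/10 = 67.0000
Numerator Σ_{t=1}^{9}(y_t−ȳ)(y_{t+1}−ȳ) = 410.0000
Denominator Σ(y_t−ȳ)² = 902.0000
r_1 = 410.0000 / 902.0000 = 0.455

0.455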